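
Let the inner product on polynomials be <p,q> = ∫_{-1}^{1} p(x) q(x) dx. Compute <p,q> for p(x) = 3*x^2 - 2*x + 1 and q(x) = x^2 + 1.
<p,q> = 88/15

Expand the product: p(x)·q(x) = 3*x^4 - 2*x^3 + 4*x^2 - 2*x + 1.
∫_{-1}^{1} of each monomial x^k gives [2/(k+1) if k even, 0 if k odd]. Integrating term-by-term (or equivalently evaluating the antiderivative F(x) = 3*x^5/5 - x^4/2 + 4*x^3/3 - x^2 + x at the endpoints):
  F(1) − F(−1) = 43/30 − (-133/30) = 88/15.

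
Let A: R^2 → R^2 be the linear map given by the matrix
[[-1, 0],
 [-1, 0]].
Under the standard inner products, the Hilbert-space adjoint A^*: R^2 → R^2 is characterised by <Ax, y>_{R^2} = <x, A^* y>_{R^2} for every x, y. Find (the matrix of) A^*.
A^* = A^T =
[[-1, -1],
 [0, 0]]

For real matrices with standard dot products, the defining identity <Ax, y> = <x, A^* y> gives (Ax)^T y = x^T (A^*) y, i.e. x^T A^T y = x^T (A^*) y. Since this holds for all x, y, we must have A^* = A^T. Therefore
A^* =
[[-1, -1],
 [0, 0]].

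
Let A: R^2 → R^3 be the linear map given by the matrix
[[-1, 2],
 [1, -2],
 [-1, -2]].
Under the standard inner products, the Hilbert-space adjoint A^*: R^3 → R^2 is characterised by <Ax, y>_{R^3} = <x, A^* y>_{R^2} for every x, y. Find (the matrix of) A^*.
A^* = A^T =
[[-1, 1, -1],
 [2, -2, -2]]

For real matrices with standard dot products, the defining identity <Ax, y> = <x, A^* y> gives (Ax)^T y = x^T (A^*) y, i.e. x^T A^T y = x^T (A^*) y. Since this holds for all x, y, we must have A^* = A^T. Therefore
A^* =
[[-1, 1, -1],
 [2, -2, -2]].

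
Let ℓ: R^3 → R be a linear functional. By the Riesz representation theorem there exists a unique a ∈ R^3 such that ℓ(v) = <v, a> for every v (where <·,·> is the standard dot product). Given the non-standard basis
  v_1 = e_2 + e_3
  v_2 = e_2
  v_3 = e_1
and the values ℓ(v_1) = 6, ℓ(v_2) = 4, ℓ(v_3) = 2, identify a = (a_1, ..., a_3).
a = (2, 4, 2)

Write a = (a_1, ..., a_3) in the standard basis. For each basis vector v_i, ℓ(v_i) = <v_i, a> is a linear equation in the a_j's. Collect the n equations into a matrix system V a = ℓ, where row i of V is v_i (expressed in the standard basis). Since V is invertible (lower-triangular with 1s on the diagonal, up to permutation), solve by back-substitution:
  V =
[[0, 1, 1],
 [0, 1, 0],
 [1, 0, 0]]
  V a = (6, 4, 2)
Solving gives a = (2, 4, 2).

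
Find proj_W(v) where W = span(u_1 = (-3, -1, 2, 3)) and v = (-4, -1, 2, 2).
proj_W(v) = (-3, -1, 2, 3)

Set up U = [u_1 | ... | u_1] ∈ R^(4×1). The projector onto W = col(U) is P = U (U^T U)^(-1) U^T.
Compute U^T U =
  [23],
and U^T v = (23).
Solve U^T U · c = U^T v for the coefficients: c = (1). The projection is proj_W(v) = U c.
Check: (v - proj_W(v)) · u_1 = 0  (should be 0).
Result: proj_W(v) = (-3, -1, 2, 3).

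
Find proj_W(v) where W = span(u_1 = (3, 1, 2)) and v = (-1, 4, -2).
proj_W(v) = (-9/14, -3/14, -3/7)

Set up U = [u_1 | ... | u_1] ∈ R^(3×1). The projector onto W = col(U) is P = U (U^T U)^(-1) U^T.
Compute U^T U =
  [14],
and U^T v = (-3).
Solve U^T U · c = U^T v for the coefficients: c = (-3/14). The projection is proj_W(v) = U c.
Check: (v - proj_W(v)) · u_1 = 0  (should be 0).
Result: proj_W(v) = (-9/14, -3/14, -3/7).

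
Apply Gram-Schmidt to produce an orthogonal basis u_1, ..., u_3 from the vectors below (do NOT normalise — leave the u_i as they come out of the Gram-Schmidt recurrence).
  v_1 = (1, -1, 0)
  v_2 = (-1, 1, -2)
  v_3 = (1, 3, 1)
Orthogonal basis:
  u_1 = (1, -1, 0)
  u_2 = (0, 0, -2)
  u_3 = (2, 2, 0)

Apply the Gram-Schmidt recurrence
  u_1 = v_1
  u_i = v_i − Σ_{j<i} ((v_i · u_j) / (u_j · u_j)) · u_j.

Step by step this gives:
  u_1 = (1, -1, 0)
  u_2 = (0, 0, -2)
  u_3 = (2, 2, 0)

Orthogonality check:
  u_2 · u_1 = 0 (should be 0)
  u_3 · u_1 = 0 (should be 0)
  u_3 · u_2 = 0 (should be 0)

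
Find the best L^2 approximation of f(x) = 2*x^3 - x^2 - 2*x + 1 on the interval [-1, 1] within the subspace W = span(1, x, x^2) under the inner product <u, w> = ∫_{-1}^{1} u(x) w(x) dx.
g(x) = -x^2 - 4*x/5 + 1

The best approximation g ∈ W is the orthogonal projection of f onto W. Writing g = a_0 + a_1 x + a_2 x^2, the coefficients solve the normal equations G · a = b where
  G_{ij} = <φ_i, φ_j> and b_i = <f, φ_i>, with φ_0 = 1, φ_1 = x, φ_2 = x^2.
G =
  [2, 0, 2/3]
  [0, 2/3, 0]
  [2/3, 0, 2/5],
b = (4/3, -8/15, 4/15).
Solving gives a_0 = 1, a_1 = -4/5, a_2 = -1, so
  g(x) = -x^2 - 4*x/5 + 1.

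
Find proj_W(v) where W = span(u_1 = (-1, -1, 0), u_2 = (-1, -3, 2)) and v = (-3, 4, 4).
proj_W(v) = (2/3, 1/3, 1/3)

Set up U = [u_1 | ... | u_2] ∈ R^(3×2). The projector onto W = col(U) is P = U (U^T U)^(-1) U^T.
Compute U^T U =
  [2, 4]
  [4, 14],
and U^T v = (-1, -1).
Solve U^T U · c = U^T v for the coefficients: c = (-5/6, 1/6). The projection is proj_W(v) = U c.
Check: (v - proj_W(v)) · u_1 = 0  (should be 0).
Check: (v - proj_W(v)) · u_2 = 0  (should be 0).
Result: proj_W(v) = (2/3, 1/3, 1/3).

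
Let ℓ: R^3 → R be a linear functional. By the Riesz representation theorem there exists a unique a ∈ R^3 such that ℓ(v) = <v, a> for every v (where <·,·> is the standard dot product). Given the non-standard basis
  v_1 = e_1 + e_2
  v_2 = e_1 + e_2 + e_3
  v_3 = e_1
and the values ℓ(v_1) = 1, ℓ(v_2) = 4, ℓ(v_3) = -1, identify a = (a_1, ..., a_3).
a = (-1, 2, 3)

Write a = (a_1, ..., a_3) in the standard basis. For each basis vector v_i, ℓ(v_i) = <v_i, a> is a linear equation in the a_j's. Collect the n equations into a matrix system V a = ℓ, where row i of V is v_i (expressed in the standard basis). Since V is invertible (lower-triangular with 1s on the diagonal, up to permutation), solve by back-substitution:
  V =
[[1, 1, 0],
 [1, 1, 1],
 [1, 0, 0]]
  V a = (1, 4, -1)
Solving gives a = (-1, 2, 3).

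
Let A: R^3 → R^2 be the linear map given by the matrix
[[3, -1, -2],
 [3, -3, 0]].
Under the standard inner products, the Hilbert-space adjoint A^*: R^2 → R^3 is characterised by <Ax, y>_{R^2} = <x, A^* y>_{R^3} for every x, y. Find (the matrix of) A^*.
A^* = A^T =
[[3, 3],
 [-1, -3],
 [-2, 0]]

For real matrices with standard dot products, the defining identity <Ax, y> = <x, A^* y> gives (Ax)^T y = x^T (A^*) y, i.e. x^T A^T y = x^T (A^*) y. Since this holds for all x, y, we must have A^* = A^T. Therefore
A^* =
[[3, 3],
 [-1, -3],
 [-2, 0]].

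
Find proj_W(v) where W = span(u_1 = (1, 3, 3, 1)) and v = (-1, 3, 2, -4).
proj_W(v) = (1/2, 3/2, 3/2, 1/2)

Set up U = [u_1 | ... | u_1] ∈ R^(4×1). The projector onto W = col(U) is P = U (U^T U)^(-1) U^T.
Compute U^T U =
  [20],
and U^T v = (10).
Solve U^T U · c = U^T v for the coefficients: c = (1/2). The projection is proj_W(v) = U c.
Check: (v - proj_W(v)) · u_1 = 0  (should be 0).
Result: proj_W(v) = (1/2, 3/2, 3/2, 1/2).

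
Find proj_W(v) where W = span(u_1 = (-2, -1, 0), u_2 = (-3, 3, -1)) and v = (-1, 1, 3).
proj_W(v) = (-28/43, 13/43, -6/43)

Set up U = [u_1 | ... | u_2] ∈ R^(3×2). The projector onto W = col(U) is P = U (U^T U)^(-1) U^T.
Compute U^T U =
  [5, 3]
  [3, 19],
and U^T v = (1, 3).
Solve U^T U · c = U^T v for the coefficients: c = (5/43, 6/43). The projection is proj_W(v) = U c.
Check: (v - proj_W(v)) · u_1 = 0  (should be 0).
Check: (v - proj_W(v)) · u_2 = 0  (should be 0).
Result: proj_W(v) = (-28/43, 13/43, -6/43).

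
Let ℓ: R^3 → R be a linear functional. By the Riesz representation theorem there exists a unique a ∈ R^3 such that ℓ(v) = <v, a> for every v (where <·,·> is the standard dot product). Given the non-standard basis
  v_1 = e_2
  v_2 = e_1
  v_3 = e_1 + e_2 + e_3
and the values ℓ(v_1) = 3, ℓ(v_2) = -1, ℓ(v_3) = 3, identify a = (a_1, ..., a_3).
a = (-1, 3, 1)

Write a = (a_1, ..., a_3) in the standard basis. For each basis vector v_i, ℓ(v_i) = <v_i, a> is a linear equation in the a_j's. Collect the n equations into a matrix system V a = ℓ, where row i of V is v_i (expressed in the standard basis). Since V is invertible (lower-triangular with 1s on the diagonal, up to permutation), solve by back-substitution:
  V =
[[0, 1, 0],
 [1, 0, 0],
 [1, 1, 1]]
  V a = (3, -1, 3)
Solving gives a = (-1, 3, 1).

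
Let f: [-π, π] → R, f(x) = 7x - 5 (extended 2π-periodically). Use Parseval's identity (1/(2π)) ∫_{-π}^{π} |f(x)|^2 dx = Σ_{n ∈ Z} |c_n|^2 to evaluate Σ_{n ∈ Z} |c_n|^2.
Σ |c_n|^2 = 49π^2/3 + 25

Expand and integrate term by term over [-π, π]:
  ∫ (7x)^2 dx = 49·(2π^3/3); ∫ 2·7·(-5)·x dx = 0 (odd integrand); ∫ (-5)^2 dx = 25·2π.
So (1/(2π)) ∫_{-π}^{π} (7x - 5)^2 dx = 49π^2/3 + 25 = 49π^2/3 + 25.
Parseval ⇒ Σ |c_n|^2 = 49π^2/3 + 25.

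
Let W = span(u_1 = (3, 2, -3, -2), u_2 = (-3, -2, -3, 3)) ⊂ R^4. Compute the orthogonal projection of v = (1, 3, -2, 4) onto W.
proj_W(v) = (9/706, 3/353, -1833/706, 149/353)

Set up U = [u_1 | ... | u_2] ∈ R^(4×2). The projector onto W = col(U) is P = U (U^T U)^(-1) U^T.
Compute U^T U =
  [26, -10]
  [-10, 31],
and U^T v = (7, 9).
Solve U^T U · c = U^T v for the coefficients: c = (307/706, 152/353). The projection is proj_W(v) = U c.
Check: (v - proj_W(v)) · u_1 = 0  (should be 0).
Check: (v - proj_W(v)) · u_2 = 0  (should be 0).
Result: proj_W(v) = (9/706, 3/353, -1833/706, 149/353).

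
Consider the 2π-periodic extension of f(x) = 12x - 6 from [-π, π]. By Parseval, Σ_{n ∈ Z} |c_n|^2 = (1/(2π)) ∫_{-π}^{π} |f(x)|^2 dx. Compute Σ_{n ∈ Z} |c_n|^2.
Σ |c_n|^2 = 48π^2 + 36

Expand and integrate term by term over [-π, π]:
  ∫ (12x)^2 dx = 144·(2π^3/3); ∫ 2·12·(-6)·x dx = 0 (odd integrand); ∫ (-6)^2 dx = 36·2π.
So (1/(2π)) ∫_{-π}^{π} (12x - 6)^2 dx = 144π^2/3 + 36 = 48π^2 + 36.
Parseval ⇒ Σ |c_n|^2 = 48π^2 + 36.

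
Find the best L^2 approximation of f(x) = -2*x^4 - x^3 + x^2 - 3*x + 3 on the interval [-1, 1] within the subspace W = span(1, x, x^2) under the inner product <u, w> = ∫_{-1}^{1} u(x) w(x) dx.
g(x) = -5*x^2/7 - 18*x/5 + 111/35

The best approximation g ∈ W is the orthogonal projection of f onto W. Writing g = a_0 + a_1 x + a_2 x^2, the coefficients solve the normal equations G · a = b where
  G_{ij} = <φ_i, φ_j> and b_i = <f, φ_i>, with φ_0 = 1, φ_1 = x, φ_2 = x^2.
G =
  [2, 0, 2/3]
  [0, 2/3, 0]
  [2/3, 0, 2/5],
b = (88/15, -12/5, 64/35).
Solving gives a_0 = 111/35, a_1 = -18/5, a_2 = -5/7, so
  g(x) = -5*x^2/7 - 18*x/5 + 111/35.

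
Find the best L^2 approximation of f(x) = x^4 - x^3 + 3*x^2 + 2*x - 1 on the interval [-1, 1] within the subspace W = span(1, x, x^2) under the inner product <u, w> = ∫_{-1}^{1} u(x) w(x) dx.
g(x) = 27*x^2/7 + 7*x/5 - 38/35

The best approximation g ∈ W is the orthogonal projection of f onto W. Writing g = a_0 + a_1 x + a_2 x^2, the coefficients solve the normal equations G · a = b where
  G_{ij} = <φ_i, φ_j> and b_i = <f, φ_i>, with φ_0 = 1, φ_1 = x, φ_2 = x^2.
G =
  [2, 0, 2/3]
  [0, 2/3, 0]
  [2/3, 0, 2/5],
b = (2/5, 14/15, 86/105).
Solving gives a_0 = -38/35, a_1 = 7/5, a_2 = 27/7, so
  g(x) = 27*x^2/7 + 7*x/5 - 38/35.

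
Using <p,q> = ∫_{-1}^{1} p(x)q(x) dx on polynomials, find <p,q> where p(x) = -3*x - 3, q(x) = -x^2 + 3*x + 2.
<p,q> = -16

Expand the product: p(x)·q(x) = 3*x^3 - 6*x^2 - 15*x - 6.
∫_{-1}^{1} of each monomial x^k gives [2/(k+1) if k even, 0 if k odd]. Integrating term-by-term (or equivalently evaluating the antiderivative F(x) = 3*x^4/4 - 2*x^3 - 15*x^2/2 - 6*x at the endpoints):
  F(1) − F(−1) = -59/4 − (5/4) = -16.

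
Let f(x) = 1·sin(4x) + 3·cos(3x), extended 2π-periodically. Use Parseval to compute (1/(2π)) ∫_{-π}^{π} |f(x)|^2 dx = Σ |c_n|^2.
Σ |c_n|^2 = 5

Expand |f|^2 and use orthogonality of {sin(nx), cos(mx)} on [-π, π]:
  ∫_{-π}^{π} sin(nx)^2 dx = π, ∫ cos(mx)^2 dx = π, and cross terms integrate to 0.
So ∫_{-π}^{π} f(x)^2 dx = 1^2 · π + 3^2 · π = (1 + 9)π.
Divide by 2π: (1 + 9)/2 = 5.
By Parseval, this equals Σ |c_n|^2.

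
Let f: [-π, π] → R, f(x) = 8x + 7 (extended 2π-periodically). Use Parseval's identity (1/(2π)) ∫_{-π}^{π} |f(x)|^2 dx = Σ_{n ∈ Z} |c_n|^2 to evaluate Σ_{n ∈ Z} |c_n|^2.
Σ |c_n|^2 = 64π^2/3 + 49

Expand and integrate term by term over [-π, π]:
  ∫ (8x)^2 dx = 64·(2π^3/3); ∫ 2·8·(7)·x dx = 0 (odd integrand); ∫ 7^2 dx = 49·2π.
So (1/(2π)) ∫_{-π}^{π} (8x + 7)^2 dx = 64π^2/3 + 49 = 64π^2/3 + 49.
Parseval ⇒ Σ |c_n|^2 = 64π^2/3 + 49.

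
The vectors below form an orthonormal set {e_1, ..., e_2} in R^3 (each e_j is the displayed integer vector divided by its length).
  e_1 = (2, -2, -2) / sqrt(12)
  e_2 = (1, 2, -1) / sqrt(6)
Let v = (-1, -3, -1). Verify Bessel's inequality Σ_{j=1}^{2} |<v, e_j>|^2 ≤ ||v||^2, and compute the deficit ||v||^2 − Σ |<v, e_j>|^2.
Σ |<v, e_j>|^2 = 9; ||v||^2 = 11; deficit = 2

Write each e_j = u_j / sqrt(<u_j, u_j>) where u_j is the displayed integer vector. Then <v, e_j> = <v, u_j> / sqrt(<u_j, u_j>), so |<v, e_j>|^2 = <v, u_j>^2 / <u_j, u_j>.
Coefficients: <v, e_1> = 6/sqrt(12), <v, e_2> = -6/sqrt(6).
Square and sum: Σ |<v, e_j>|^2 = 9.
Compute ||v||^2 = v·v = 11.
Deficit = 11 − 9 = 2 ≥ 0, confirming Bessel's inequality. (The deficit equals ||v − Σ <v,e_j> e_j||^2, the squared distance from v to span{e_j}.)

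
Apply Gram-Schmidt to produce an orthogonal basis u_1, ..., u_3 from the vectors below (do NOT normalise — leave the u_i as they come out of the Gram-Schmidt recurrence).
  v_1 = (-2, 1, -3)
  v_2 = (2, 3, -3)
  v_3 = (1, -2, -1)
Orthogonal basis:
  u_1 = (-2, 1, -3)
  u_2 = (22/7, 17/7, -9/7)
  u_3 = (57/61, -114/61, -76/61)

Apply the Gram-Schmidt recurrence
  u_1 = v_1
  u_i = v_i − Σ_{j<i} ((v_i · u_j) / (u_j · u_j)) · u_j.

Step by step this gives:
  u_1 = (-2, 1, -3)
  u_2 = (22/7, 17/7, -9/7)
  u_3 = (57/61, -114/61, -76/61)

Orthogonality check:
  u_2 · u_1 = 0 (should be 0)
  u_3 · u_1 = 0 (should be 0)
  u_3 · u_2 = 0 (should be 0)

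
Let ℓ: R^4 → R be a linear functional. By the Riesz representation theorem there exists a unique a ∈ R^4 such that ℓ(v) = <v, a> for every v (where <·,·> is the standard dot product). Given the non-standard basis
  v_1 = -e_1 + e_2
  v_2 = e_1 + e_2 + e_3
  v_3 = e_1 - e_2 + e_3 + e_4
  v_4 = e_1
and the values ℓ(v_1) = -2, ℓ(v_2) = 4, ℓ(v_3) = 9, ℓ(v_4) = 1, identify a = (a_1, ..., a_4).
a = (1, -1, 4, 3)

Write a = (a_1, ..., a_4) in the standard basis. For each basis vector v_i, ℓ(v_i) = <v_i, a> is a linear equation in the a_j's. Collect the n equations into a matrix system V a = ℓ, where row i of V is v_i (expressed in the standard basis). Since V is invertible (lower-triangular with 1s on the diagonal, up to permutation), solve by back-substitution:
  V =
[[-1, 1, 0, 0],
 [1, 1, 1, 0],
 [1, -1, 1, 1],
 [1, 0, 0, 0]]
  V a = (-2, 4, 9, 1)
Solving gives a = (1, -1, 4, 3).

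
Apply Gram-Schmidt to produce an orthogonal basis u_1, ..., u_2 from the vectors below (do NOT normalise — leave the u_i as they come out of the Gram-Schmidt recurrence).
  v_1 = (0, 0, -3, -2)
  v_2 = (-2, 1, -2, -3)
Orthogonal basis:
  u_1 = (0, 0, -3, -2)
  u_2 = (-2, 1, 10/13, -15/13)

Apply the Gram-Schmidt recurrence
  u_1 = v_1
  u_i = v_i − Σ_{j<i} ((v_i · u_j) / (u_j · u_j)) · u_j.

Step by step this gives:
  u_1 = (0, 0, -3, -2)
  u_2 = (-2, 1, 10/13, -15/13)

Orthogonality check:
  u_2 · u_1 = 0 (should be 0)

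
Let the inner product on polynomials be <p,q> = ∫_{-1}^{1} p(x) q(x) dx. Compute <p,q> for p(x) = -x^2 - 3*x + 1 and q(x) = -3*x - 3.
<p,q> = 2

Expand the product: p(x)·q(x) = 3*x^3 + 12*x^2 + 6*x - 3.
∫_{-1}^{1} of each monomial x^k gives [2/(k+1) if k even, 0 if k odd]. Integrating term-by-term (or equivalently evaluating the antiderivative F(x) = 3*x^4/4 + 4*x^3 + 3*x^2 - 3*x at the endpoints):
  F(1) − F(−1) = 19/4 − (11/4) = 2.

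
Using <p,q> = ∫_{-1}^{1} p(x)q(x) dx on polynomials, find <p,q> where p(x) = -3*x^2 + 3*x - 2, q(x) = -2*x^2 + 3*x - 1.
<p,q> = 256/15

Expand the product: p(x)·q(x) = 6*x^4 - 15*x^3 + 16*x^2 - 9*x + 2.
∫_{-1}^{1} of each monomial x^k gives [2/(k+1) if k even, 0 if k odd]. Integrating term-by-term (or equivalently evaluating the antiderivative F(x) = 6*x^5/5 - 15*x^4/4 + 16*x^3/3 - 9*x^2/2 + 2*x at the endpoints):
  F(1) − F(−1) = 17/60 − (-1007/60) = 256/15.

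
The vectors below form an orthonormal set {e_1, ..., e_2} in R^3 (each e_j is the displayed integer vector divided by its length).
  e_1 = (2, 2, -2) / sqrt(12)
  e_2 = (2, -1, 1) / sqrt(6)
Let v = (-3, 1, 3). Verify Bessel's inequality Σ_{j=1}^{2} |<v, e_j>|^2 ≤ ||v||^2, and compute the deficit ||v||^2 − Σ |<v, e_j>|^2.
Σ |<v, e_j>|^2 = 11; ||v||^2 = 19; deficit = 8

Write each e_j = u_j / sqrt(<u_j, u_j>) where u_j is the displayed integer vector. Then <v, e_j> = <v, u_j> / sqrt(<u_j, u_j>), so |<v, e_j>|^2 = <v, u_j>^2 / <u_j, u_j>.
Coefficients: <v, e_1> = -10/sqrt(12), <v, e_2> = -4/sqrt(6).
Square and sum: Σ |<v, e_j>|^2 = 11.
Compute ||v||^2 = v·v = 19.
Deficit = 19 − 11 = 8 ≥ 0, confirming Bessel's inequality. (The deficit equals ||v − Σ <v,e_j> e_j||^2, the squared distance from v to span{e_j}.)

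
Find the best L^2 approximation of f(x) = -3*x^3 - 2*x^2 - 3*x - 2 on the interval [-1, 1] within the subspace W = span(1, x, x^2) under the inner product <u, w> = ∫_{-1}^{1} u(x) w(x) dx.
g(x) = -2*x^2 - 24*x/5 - 2

The best approximation g ∈ W is the orthogonal projection of f onto W. Writing g = a_0 + a_1 x + a_2 x^2, the coefficients solve the normal equations G · a = b where
  G_{ij} = <φ_i, φ_j> and b_i = <f, φ_i>, with φ_0 = 1, φ_1 = x, φ_2 = x^2.
G =
  [2, 0, 2/3]
  [0, 2/3, 0]
  [2/3, 0, 2/5],
b = (-16/3, -16/5, -32/15).
Solving gives a_0 = -2, a_1 = -24/5, a_2 = -2, so
  g(x) = -2*x^2 - 24*x/5 - 2.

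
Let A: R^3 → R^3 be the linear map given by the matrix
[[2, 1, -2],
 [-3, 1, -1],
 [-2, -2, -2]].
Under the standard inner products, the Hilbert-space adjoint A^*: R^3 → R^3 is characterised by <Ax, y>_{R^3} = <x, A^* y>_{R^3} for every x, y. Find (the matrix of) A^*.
A^* = A^T =
[[2, -3, -2],
 [1, 1, -2],
 [-2, -1, -2]]

For real matrices with standard dot products, the defining identity <Ax, y> = <x, A^* y> gives (Ax)^T y = x^T (A^*) y, i.e. x^T A^T y = x^T (A^*) y. Since this holds for all x, y, we must have A^* = A^T. Therefore
A^* =
[[2, -3, -2],
 [1, 1, -2],
 [-2, -1, -2]].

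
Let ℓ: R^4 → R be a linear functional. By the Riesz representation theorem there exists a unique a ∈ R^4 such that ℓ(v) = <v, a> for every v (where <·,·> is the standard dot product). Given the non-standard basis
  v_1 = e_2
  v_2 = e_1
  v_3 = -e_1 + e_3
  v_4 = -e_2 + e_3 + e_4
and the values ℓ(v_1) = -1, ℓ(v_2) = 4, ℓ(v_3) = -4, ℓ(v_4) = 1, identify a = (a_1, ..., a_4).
a = (4, -1, 0, 0)

Write a = (a_1, ..., a_4) in the standard basis. For each basis vector v_i, ℓ(v_i) = <v_i, a> is a linear equation in the a_j's. Collect the n equations into a matrix system V a = ℓ, where row i of V is v_i (expressed in the standard basis). Since V is invertible (lower-triangular with 1s on the diagonal, up to permutation), solve by back-substitution:
  V =
[[0, 1, 0, 0],
 [1, 0, 0, 0],
 [-1, 0, 1, 0],
 [0, -1, 1, 1]]
  V a = (-1, 4, -4, 1)
Solving gives a = (4, -1, 0, 0).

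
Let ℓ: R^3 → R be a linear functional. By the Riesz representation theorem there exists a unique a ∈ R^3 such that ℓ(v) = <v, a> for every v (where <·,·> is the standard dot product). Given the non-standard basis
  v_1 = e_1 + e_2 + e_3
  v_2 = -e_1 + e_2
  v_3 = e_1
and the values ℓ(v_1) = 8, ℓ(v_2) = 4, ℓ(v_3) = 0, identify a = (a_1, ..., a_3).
a = (0, 4, 4)

Write a = (a_1, ..., a_3) in the standard basis. For each basis vector v_i, ℓ(v_i) = <v_i, a> is a linear equation in the a_j's. Collect the n equations into a matrix system V a = ℓ, where row i of V is v_i (expressed in the standard basis). Since V is invertible (lower-triangular with 1s on the diagonal, up to permutation), solve by back-substitution:
  V =
[[1, 1, 1],
 [-1, 1, 0],
 [1, 0, 0]]
  V a = (8, 4, 0)
Solving gives a = (0, 4, 4).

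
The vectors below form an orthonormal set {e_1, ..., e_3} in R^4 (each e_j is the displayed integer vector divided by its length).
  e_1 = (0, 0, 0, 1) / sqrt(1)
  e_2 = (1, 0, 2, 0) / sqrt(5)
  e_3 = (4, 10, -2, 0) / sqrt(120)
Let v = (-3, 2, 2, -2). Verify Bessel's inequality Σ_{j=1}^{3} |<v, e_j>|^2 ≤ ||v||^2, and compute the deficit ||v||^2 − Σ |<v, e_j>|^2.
Σ |<v, e_j>|^2 = 13/3; ||v||^2 = 21; deficit = 50/3

Write each e_j = u_j / sqrt(<u_j, u_j>) where u_j is the displayed integer vector. Then <v, e_j> = <v, u_j> / sqrt(<u_j, u_j>), so |<v, e_j>|^2 = <v, u_j>^2 / <u_j, u_j>.
Coefficients: <v, e_1> = -2/sqrt(1), <v, e_2> = 1/sqrt(5), <v, e_3> = 4/sqrt(120).
Square and sum: Σ |<v, e_j>|^2 = 13/3.
Compute ||v||^2 = v·v = 21.
Deficit = 21 − 13/3 = 50/3 ≥ 0, confirming Bessel's inequality. (The deficit equals ||v − Σ <v,e_j> e_j||^2, the squared distance from v to span{e_j}.)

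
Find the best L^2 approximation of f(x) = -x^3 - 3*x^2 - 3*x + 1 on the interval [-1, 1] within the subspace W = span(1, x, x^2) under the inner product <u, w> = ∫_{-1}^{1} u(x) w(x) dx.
g(x) = -3*x^2 - 18*x/5 + 1

The best approximation g ∈ W is the orthogonal projection of f onto W. Writing g = a_0 + a_1 x + a_2 x^2, the coefficients solve the normal equations G · a = b where
  G_{ij} = <φ_i, φ_j> and b_i = <f, φ_i>, with φ_0 = 1, φ_1 = x, φ_2 = x^2.
G =
  [2, 0, 2/3]
  [0, 2/3, 0]
  [2/3, 0, 2/5],
b = (0, -12/5, -8/15).
Solving gives a_0 = 1, a_1 = -18/5, a_2 = -3, so
  g(x) = -3*x^2 - 18*x/5 + 1.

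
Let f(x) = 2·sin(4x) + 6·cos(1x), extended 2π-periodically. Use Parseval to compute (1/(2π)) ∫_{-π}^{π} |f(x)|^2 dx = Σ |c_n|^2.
Σ |c_n|^2 = 20

Expand |f|^2 and use orthogonality of {sin(nx), cos(mx)} on [-π, π]:
  ∫_{-π}^{π} sin(nx)^2 dx = π, ∫ cos(mx)^2 dx = π, and cross terms integrate to 0.
So ∫_{-π}^{π} f(x)^2 dx = 2^2 · π + 6^2 · π = (4 + 36)π.
Divide by 2π: (4 + 36)/2 = 20.
By Parseval, this equals Σ |c_n|^2.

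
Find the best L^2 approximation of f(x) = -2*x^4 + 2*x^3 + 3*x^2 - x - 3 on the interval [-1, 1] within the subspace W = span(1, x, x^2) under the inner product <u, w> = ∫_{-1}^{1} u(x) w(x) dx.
g(x) = 9*x^2/7 + x/5 - 99/35

The best approximation g ∈ W is the orthogonal projection of f onto W. Writing g = a_0 + a_1 x + a_2 x^2, the coefficients solve the normal equations G · a = b where
  G_{ij} = <φ_i, φ_j> and b_i = <f, φ_i>, with φ_0 = 1, φ_1 = x, φ_2 = x^2.
G =
  [2, 0, 2/3]
  [0, 2/3, 0]
  [2/3, 0, 2/5],
b = (-24/5, 2/15, -48/35).
Solving gives a_0 = -99/35, a_1 = 1/5, a_2 = 9/7, so
  g(x) = 9*x^2/7 + x/5 - 99/35.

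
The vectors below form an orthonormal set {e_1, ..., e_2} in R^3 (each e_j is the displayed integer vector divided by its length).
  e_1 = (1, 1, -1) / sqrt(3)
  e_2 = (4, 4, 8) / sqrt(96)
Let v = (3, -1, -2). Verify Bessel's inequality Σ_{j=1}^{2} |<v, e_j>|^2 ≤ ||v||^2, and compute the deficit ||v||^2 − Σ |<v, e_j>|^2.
Σ |<v, e_j>|^2 = 6; ||v||^2 = 14; deficit = 8

Write each e_j = u_j / sqrt(<u_j, u_j>) where u_j is the displayed integer vector. Then <v, e_j> = <v, u_j> / sqrt(<u_j, u_j>), so |<v, e_j>|^2 = <v, u_j>^2 / <u_j, u_j>.
Coefficients: <v, e_1> = 4/sqrt(3), <v, e_2> = -8/sqrt(96).
Square and sum: Σ |<v, e_j>|^2 = 6.
Compute ||v||^2 = v·v = 14.
Deficit = 14 − 6 = 8 ≥ 0, confirming Bessel's inequality. (The deficit equals ||v − Σ <v,e_j> e_j||^2, the squared distance from v to span{e_j}.)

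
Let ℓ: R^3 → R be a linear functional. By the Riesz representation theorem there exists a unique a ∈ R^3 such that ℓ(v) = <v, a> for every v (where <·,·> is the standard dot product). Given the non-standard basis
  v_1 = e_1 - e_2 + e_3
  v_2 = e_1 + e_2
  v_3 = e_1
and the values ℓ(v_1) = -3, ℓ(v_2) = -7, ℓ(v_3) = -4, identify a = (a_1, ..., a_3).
a = (-4, -3, -2)

Write a = (a_1, ..., a_3) in the standard basis. For each basis vector v_i, ℓ(v_i) = <v_i, a> is a linear equation in the a_j's. Collect the n equations into a matrix system V a = ℓ, where row i of V is v_i (expressed in the standard basis). Since V is invertible (lower-triangular with 1s on the diagonal, up to permutation), solve by back-substitution:
  V =
[[1, -1, 1],
 [1, 1, 0],
 [1, 0, 0]]
  V a = (-3, -7, -4)
Solving gives a = (-4, -3, -2).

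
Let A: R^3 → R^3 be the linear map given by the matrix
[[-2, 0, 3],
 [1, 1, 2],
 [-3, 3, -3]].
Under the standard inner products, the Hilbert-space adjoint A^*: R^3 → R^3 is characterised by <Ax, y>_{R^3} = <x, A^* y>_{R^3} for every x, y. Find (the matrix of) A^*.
A^* = A^T =
[[-2, 1, -3],
 [0, 1, 3],
 [3, 2, -3]]

For real matrices with standard dot products, the defining identity <Ax, y> = <x, A^* y> gives (Ax)^T y = x^T (A^*) y, i.e. x^T A^T y = x^T (A^*) y. Since this holds for all x, y, we must have A^* = A^T. Therefore
A^* =
[[-2, 1, -3],
 [0, 1, 3],
 [3, 2, -3]].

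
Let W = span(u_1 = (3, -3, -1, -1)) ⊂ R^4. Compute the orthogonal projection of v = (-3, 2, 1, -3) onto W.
proj_W(v) = (-39/20, 39/20, 13/20, 13/20)

Set up U = [u_1 | ... | u_1] ∈ R^(4×1). The projector onto W = col(U) is P = U (U^T U)^(-1) U^T.
Compute U^T U =
  [20],
and U^T v = (-13).
Solve U^T U · c = U^T v for the coefficients: c = (-13/20). The projection is proj_W(v) = U c.
Check: (v - proj_W(v)) · u_1 = 0  (should be 0).
Result: proj_W(v) = (-39/20, 39/20, 13/20, 13/20).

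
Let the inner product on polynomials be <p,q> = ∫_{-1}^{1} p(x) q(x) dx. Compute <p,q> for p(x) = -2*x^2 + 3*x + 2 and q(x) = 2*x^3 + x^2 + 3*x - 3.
<p,q> = 14/15

Expand the product: p(x)·q(x) = -4*x^5 + 4*x^4 + x^3 + 17*x^2 - 3*x - 6.
∫_{-1}^{1} of each monomial x^k gives [2/(k+1) if k even, 0 if k odd]. Integrating term-by-term (or equivalently evaluating the antiderivative F(x) = -2*x^6/3 + 4*x^5/5 + x^4/4 + 17*x^3/3 - 3*x^2/2 - 6*x at the endpoints):
  F(1) − F(−1) = -29/20 − (-143/60) = 14/15.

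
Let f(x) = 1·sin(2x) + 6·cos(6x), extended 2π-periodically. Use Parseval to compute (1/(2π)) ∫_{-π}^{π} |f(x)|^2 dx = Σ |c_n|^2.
Σ |c_n|^2 = 37/2

Expand |f|^2 and use orthogonality of {sin(nx), cos(mx)} on [-π, π]:
  ∫_{-π}^{π} sin(nx)^2 dx = π, ∫ cos(mx)^2 dx = π, and cross terms integrate to 0.
So ∫_{-π}^{π} f(x)^2 dx = 1^2 · π + 6^2 · π = (1 + 36)π.
Divide by 2π: (1 + 36)/2 = 37/2.
By Parseval, this equals Σ |c_n|^2.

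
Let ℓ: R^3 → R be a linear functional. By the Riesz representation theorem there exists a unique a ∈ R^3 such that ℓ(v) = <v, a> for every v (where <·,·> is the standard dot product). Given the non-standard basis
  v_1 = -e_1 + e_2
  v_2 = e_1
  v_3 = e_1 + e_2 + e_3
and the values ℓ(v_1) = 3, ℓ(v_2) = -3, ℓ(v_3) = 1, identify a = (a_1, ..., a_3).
a = (-3, 0, 4)

Write a = (a_1, ..., a_3) in the standard basis. For each basis vector v_i, ℓ(v_i) = <v_i, a> is a linear equation in the a_j's. Collect the n equations into a matrix system V a = ℓ, where row i of V is v_i (expressed in the standard basis). Since V is invertible (lower-triangular with 1s on the diagonal, up to permutation), solve by back-substitution:
  V =
[[-1, 1, 0],
 [1, 0, 0],
 [1, 1, 1]]
  V a = (3, -3, 1)
Solving gives a = (-3, 0, 4).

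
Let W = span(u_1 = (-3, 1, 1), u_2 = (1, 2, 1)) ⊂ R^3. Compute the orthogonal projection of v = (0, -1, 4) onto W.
proj_W(v) = (-16/33, 31/33, 20/33)

Set up U = [u_1 | ... | u_2] ∈ R^(3×2). The projector onto W = col(U) is P = U (U^T U)^(-1) U^T.
Compute U^T U =
  [11, 0]
  [0, 6],
and U^T v = (3, 2).
Solve U^T U · c = U^T v for the coefficients: c = (3/11, 1/3). The projection is proj_W(v) = U c.
Check: (v - proj_W(v)) · u_1 = 0  (should be 0).
Check: (v - proj_W(v)) · u_2 = 0  (should be 0).
Result: proj_W(v) = (-16/33, 31/33, 20/33).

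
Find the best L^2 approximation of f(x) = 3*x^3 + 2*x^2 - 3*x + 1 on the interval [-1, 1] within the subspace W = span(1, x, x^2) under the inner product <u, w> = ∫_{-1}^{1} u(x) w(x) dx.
g(x) = 2*x^2 - 6*x/5 + 1

The best approximation g ∈ W is the orthogonal projection of f onto W. Writing g = a_0 + a_1 x + a_2 x^2, the coefficients solve the normal equations G · a = b where
  G_{ij} = <φ_i, φ_j> and b_i = <f, φ_i>, with φ_0 = 1, φ_1 = x, φ_2 = x^2.
G =
  [2, 0, 2/3]
  [0, 2/3, 0]
  [2/3, 0, 2/5],
b = (10/3, -4/5, 22/15).
Solving gives a_0 = 1, a_1 = -6/5, a_2 = 2, so
  g(x) = 2*x^2 - 6*x/5 + 1.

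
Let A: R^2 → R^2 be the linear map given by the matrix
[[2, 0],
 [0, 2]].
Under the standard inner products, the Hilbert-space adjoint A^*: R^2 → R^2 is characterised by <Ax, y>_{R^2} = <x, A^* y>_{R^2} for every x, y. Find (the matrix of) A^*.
A^* = A^T =
[[2, 0],
 [0, 2]]

For real matrices with standard dot products, the defining identity <Ax, y> = <x, A^* y> gives (Ax)^T y = x^T (A^*) y, i.e. x^T A^T y = x^T (A^*) y. Since this holds for all x, y, we must have A^* = A^T. Therefore
A^* =
[[2, 0],
 [0, 2]].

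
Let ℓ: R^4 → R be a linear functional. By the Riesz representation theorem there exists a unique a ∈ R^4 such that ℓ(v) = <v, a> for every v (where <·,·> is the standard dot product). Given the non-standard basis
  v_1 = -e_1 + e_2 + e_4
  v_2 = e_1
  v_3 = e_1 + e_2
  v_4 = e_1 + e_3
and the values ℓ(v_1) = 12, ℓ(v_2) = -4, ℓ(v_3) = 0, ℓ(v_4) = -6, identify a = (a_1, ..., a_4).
a = (-4, 4, -2, 4)

Write a = (a_1, ..., a_4) in the standard basis. For each basis vector v_i, ℓ(v_i) = <v_i, a> is a linear equation in the a_j's. Collect the n equations into a matrix system V a = ℓ, where row i of V is v_i (expressed in the standard basis). Since V is invertible (lower-triangular with 1s on the diagonal, up to permutation), solve by back-substitution:
  V =
[[-1, 1, 0, 1],
 [1, 0, 0, 0],
 [1, 1, 0, 0],
 [1, 0, 1, 0]]
  V a = (12, -4, 0, -6)
Solving gives a = (-4, 4, -2, 4).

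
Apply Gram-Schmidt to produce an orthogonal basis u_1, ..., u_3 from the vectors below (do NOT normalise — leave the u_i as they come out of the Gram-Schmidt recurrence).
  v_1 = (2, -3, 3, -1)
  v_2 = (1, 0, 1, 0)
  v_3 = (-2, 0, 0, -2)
Orthogonal basis:
  u_1 = (2, -3, 3, -1)
  u_2 = (13/23, 15/23, 8/23, 5/23)
  u_3 = (-6/7, 6/7, 6/7, -12/7)

Apply the Gram-Schmidt recurrence
  u_1 = v_1
  u_i = v_i − Σ_{j<i} ((v_i · u_j) / (u_j · u_j)) · u_j.

Step by step this gives:
  u_1 = (2, -3, 3, -1)
  u_2 = (13/23, 15/23, 8/23, 5/23)
  u_3 = (-6/7, 6/7, 6/7, -12/7)

Orthogonality check:
  u_2 · u_1 = 0 (should be 0)
  u_3 · u_1 = 0 (should be 0)
  u_3 · u_2 = 0 (should be 0)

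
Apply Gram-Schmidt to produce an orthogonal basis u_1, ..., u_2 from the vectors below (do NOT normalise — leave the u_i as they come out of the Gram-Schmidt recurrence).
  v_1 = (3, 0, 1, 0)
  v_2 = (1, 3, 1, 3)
Orthogonal basis:
  u_1 = (3, 0, 1, 0)
  u_2 = (-1/5, 3, 3/5, 3)

Apply the Gram-Schmidt recurrence
  u_1 = v_1
  u_i = v_i − Σ_{j<i} ((v_i · u_j) / (u_j · u_j)) · u_j.

Step by step this gives:
  u_1 = (3, 0, 1, 0)
  u_2 = (-1/5, 3, 3/5, 3)

Orthogonality check:
  u_2 · u_1 = 0 (should be 0)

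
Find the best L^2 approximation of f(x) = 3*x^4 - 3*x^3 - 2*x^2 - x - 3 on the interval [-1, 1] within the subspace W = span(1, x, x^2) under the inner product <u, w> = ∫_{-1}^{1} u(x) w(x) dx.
g(x) = 4*x^2/7 - 14*x/5 - 114/35

The best approximation g ∈ W is the orthogonal projection of f onto W. Writing g = a_0 + a_1 x + a_2 x^2, the coefficients solve the normal equations G · a = b where
  G_{ij} = <φ_i, φ_j> and b_i = <f, φ_i>, with φ_0 = 1, φ_1 = x, φ_2 = x^2.
G =
  [2, 0, 2/3]
  [0, 2/3, 0]
  [2/3, 0, 2/5],
b = (-92/15, -28/15, -68/35).
Solving gives a_0 = -114/35, a_1 = -14/5, a_2 = 4/7, so
  g(x) = 4*x^2/7 - 14*x/5 - 114/35.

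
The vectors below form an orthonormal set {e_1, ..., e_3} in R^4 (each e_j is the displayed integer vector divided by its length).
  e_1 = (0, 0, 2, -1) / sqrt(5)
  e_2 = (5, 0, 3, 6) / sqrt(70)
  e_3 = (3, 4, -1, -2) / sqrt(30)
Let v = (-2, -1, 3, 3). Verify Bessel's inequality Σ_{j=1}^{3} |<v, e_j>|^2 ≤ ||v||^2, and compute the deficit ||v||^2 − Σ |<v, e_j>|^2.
Σ |<v, e_j>|^2 = 1886/105; ||v||^2 = 23; deficit = 529/105

Write each e_j = u_j / sqrt(<u_j, u_j>) where u_j is the displayed integer vector. Then <v, e_j> = <v, u_j> / sqrt(<u_j, u_j>), so |<v, e_j>|^2 = <v, u_j>^2 / <u_j, u_j>.
Coefficients: <v, e_1> = 3/sqrt(5), <v, e_2> = 17/sqrt(70), <v, e_3> = -19/sqrt(30).
Square and sum: Σ |<v, e_j>|^2 = 1886/105.
Compute ||v||^2 = v·v = 23.
Deficit = 23 − 1886/105 = 529/105 ≥ 0, confirming Bessel's inequality. (The deficit equals ||v − Σ <v,e_j> e_j||^2, the squared distance from v to span{e_j}.)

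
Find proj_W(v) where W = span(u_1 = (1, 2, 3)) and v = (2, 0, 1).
proj_W(v) = (5/14, 5/7, 15/14)

Set up U = [u_1 | ... | u_1] ∈ R^(3×1). The projector onto W = col(U) is P = U (U^T U)^(-1) U^T.
Compute U^T U =
  [14],
and U^T v = (5).
Solve U^T U · c = U^T v for the coefficients: c = (5/14). The projection is proj_W(v) = U c.
Check: (v - proj_W(v)) · u_1 = 0  (should be 0).
Result: proj_W(v) = (5/14, 5/7, 15/14).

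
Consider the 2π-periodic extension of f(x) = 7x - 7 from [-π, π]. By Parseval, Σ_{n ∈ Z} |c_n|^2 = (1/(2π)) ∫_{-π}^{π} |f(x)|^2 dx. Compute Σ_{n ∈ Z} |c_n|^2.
Σ |c_n|^2 = 49π^2/3 + 49

Expand and integrate term by term over [-π, π]:
  ∫ (7x)^2 dx = 49·(2π^3/3); ∫ 2·7·(-7)·x dx = 0 (odd integrand); ∫ (-7)^2 dx = 49·2π.
So (1/(2π)) ∫_{-π}^{π} (7x - 7)^2 dx = 49π^2/3 + 49 = 49π^2/3 + 49.
Parseval ⇒ Σ |c_n|^2 = 49π^2/3 + 49.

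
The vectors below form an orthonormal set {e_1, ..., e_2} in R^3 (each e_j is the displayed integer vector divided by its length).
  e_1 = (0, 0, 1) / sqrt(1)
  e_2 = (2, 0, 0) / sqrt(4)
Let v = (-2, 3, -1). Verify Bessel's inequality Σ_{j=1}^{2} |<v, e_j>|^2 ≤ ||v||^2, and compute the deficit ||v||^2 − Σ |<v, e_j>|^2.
Σ |<v, e_j>|^2 = 5; ||v||^2 = 14; deficit = 9

Write each e_j = u_j / sqrt(<u_j, u_j>) where u_j is the displayed integer vector. Then <v, e_j> = <v, u_j> / sqrt(<u_j, u_j>), so |<v, e_j>|^2 = <v, u_j>^2 / <u_j, u_j>.
Coefficients: <v, e_1> = -1/sqrt(1), <v, e_2> = -4/sqrt(4).
Square and sum: Σ |<v, e_j>|^2 = 5.
Compute ||v||^2 = v·v = 14.
Deficit = 14 − 5 = 9 ≥ 0, confirming Bessel's inequality. (The deficit equals ||v − Σ <v,e_j> e_j||^2, the squared distance from v to span{e_j}.)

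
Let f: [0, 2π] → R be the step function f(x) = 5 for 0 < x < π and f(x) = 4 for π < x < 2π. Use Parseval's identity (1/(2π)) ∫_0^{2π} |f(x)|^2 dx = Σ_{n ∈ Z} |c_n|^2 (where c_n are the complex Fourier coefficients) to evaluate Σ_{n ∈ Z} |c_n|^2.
Σ |c_n|^2 = 41/2

Parseval equates the L^2 energy of f (normalised by 1/(2π)) with the ℓ^2 sum of its Fourier coefficients: (1/(2π)) ∫_0^{2π} |f|^2 = Σ |c_n|^2.
Compute the left side: (1/(2π)) [∫_0^π 5^2 dx + ∫_π^{2π} 4^2 dx] = (1/(2π)) · (25π + 16π) = (25 + 16)/2 = 41/2.
So Σ_{n ∈ Z} |c_n|^2 = 41/2.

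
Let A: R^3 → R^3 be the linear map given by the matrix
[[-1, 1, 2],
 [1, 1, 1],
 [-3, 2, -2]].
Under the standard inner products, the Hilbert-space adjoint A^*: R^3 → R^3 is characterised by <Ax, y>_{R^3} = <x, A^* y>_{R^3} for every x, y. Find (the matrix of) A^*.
A^* = A^T =
[[-1, 1, -3],
 [1, 1, 2],
 [2, 1, -2]]

For real matrices with standard dot products, the defining identity <Ax, y> = <x, A^* y> gives (Ax)^T y = x^T (A^*) y, i.e. x^T A^T y = x^T (A^*) y. Since this holds for all x, y, we must have A^* = A^T. Therefore
A^* =
[[-1, 1, -3],
 [1, 1, 2],
 [2, 1, -2]].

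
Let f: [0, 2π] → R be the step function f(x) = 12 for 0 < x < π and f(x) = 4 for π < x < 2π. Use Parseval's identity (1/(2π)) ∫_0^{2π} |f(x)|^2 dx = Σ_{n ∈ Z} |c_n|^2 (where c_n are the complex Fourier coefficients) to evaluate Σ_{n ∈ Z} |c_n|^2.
Σ |c_n|^2 = 80

Parseval equates the L^2 energy of f (normalised by 1/(2π)) with the ℓ^2 sum of its Fourier coefficients: (1/(2π)) ∫_0^{2π} |f|^2 = Σ |c_n|^2.
Compute the left side: (1/(2π)) [∫_0^π 12^2 dx + ∫_π^{2π} 4^2 dx] = (1/(2π)) · (144π + 16π) = (144 + 16)/2 = 80.
So Σ_{n ∈ Z} |c_n|^2 = 80.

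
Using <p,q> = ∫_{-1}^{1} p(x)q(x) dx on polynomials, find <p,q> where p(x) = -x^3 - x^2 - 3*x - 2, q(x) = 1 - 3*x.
<p,q> = 38/15

Expand the product: p(x)·q(x) = 3*x^4 + 2*x^3 + 8*x^2 + 3*x - 2.
∫_{-1}^{1} of each monomial x^k gives [2/(k+1) if k even, 0 if k odd]. Integrating term-by-term (or equivalently evaluating the antiderivative F(x) = 3*x^5/5 + x^4/2 + 8*x^3/3 + 3*x^2/2 - 2*x at the endpoints):
  F(1) − F(−1) = 49/15 − (11/15) = 38/15.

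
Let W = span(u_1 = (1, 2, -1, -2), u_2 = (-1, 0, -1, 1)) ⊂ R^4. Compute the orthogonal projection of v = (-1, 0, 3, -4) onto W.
proj_W(v) = (2, 0, 2, -2)

Set up U = [u_1 | ... | u_2] ∈ R^(4×2). The projector onto W = col(U) is P = U (U^T U)^(-1) U^T.
Compute U^T U =
  [10, -2]
  [-2, 3],
and U^T v = (4, -6).
Solve U^T U · c = U^T v for the coefficients: c = (0, -2). The projection is proj_W(v) = U c.
Check: (v - proj_W(v)) · u_1 = 0  (should be 0).
Check: (v - proj_W(v)) · u_2 = 0  (should be 0).
Result: proj_W(v) = (2, 0, 2, -2).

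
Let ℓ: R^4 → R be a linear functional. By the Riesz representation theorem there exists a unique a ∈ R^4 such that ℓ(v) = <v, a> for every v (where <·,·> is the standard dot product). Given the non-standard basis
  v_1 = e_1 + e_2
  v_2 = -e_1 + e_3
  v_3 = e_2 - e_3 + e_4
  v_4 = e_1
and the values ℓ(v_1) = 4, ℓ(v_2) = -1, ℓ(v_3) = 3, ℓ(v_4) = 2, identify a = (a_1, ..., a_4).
a = (2, 2, 1, 2)

Write a = (a_1, ..., a_4) in the standard basis. For each basis vector v_i, ℓ(v_i) = <v_i, a> is a linear equation in the a_j's. Collect the n equations into a matrix system V a = ℓ, where row i of V is v_i (expressed in the standard basis). Since V is invertible (lower-triangular with 1s on the diagonal, up to permutation), solve by back-substitution:
  V =
[[1, 1, 0, 0],
 [-1, 0, 1, 0],
 [0, 1, -1, 1],
 [1, 0, 0, 0]]
  V a = (4, -1, 3, 2)
Solving gives a = (2, 2, 1, 2).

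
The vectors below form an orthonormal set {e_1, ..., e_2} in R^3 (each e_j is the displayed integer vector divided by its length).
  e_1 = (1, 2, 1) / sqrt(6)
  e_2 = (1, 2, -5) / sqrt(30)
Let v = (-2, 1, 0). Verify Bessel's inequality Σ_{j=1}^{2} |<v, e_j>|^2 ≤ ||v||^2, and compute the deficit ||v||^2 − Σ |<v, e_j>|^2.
Σ |<v, e_j>|^2 = 0; ||v||^2 = 5; deficit = 5

Write each e_j = u_j / sqrt(<u_j, u_j>) where u_j is the displayed integer vector. Then <v, e_j> = <v, u_j> / sqrt(<u_j, u_j>), so |<v, e_j>|^2 = <v, u_j>^2 / <u_j, u_j>.
Coefficients: <v, e_1> = 0/sqrt(6), <v, e_2> = 0/sqrt(30).
Square and sum: Σ |<v, e_j>|^2 = 0.
Compute ||v||^2 = v·v = 5.
Deficit = 5 − 0 = 5 ≥ 0, confirming Bessel's inequality. (The deficit equals ||v − Σ <v,e_j> e_j||^2, the squared distance from v to span{e_j}.)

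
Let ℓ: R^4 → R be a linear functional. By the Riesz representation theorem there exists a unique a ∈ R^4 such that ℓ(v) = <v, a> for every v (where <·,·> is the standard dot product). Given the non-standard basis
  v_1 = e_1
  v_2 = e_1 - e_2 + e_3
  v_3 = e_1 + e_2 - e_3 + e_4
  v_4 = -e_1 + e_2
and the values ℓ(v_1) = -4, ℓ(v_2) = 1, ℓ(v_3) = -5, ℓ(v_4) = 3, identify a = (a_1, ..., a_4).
a = (-4, -1, 4, 4)

Write a = (a_1, ..., a_4) in the standard basis. For each basis vector v_i, ℓ(v_i) = <v_i, a> is a linear equation in the a_j's. Collect the n equations into a matrix system V a = ℓ, where row i of V is v_i (expressed in the standard basis). Since V is invertible (lower-triangular with 1s on the diagonal, up to permutation), solve by back-substitution:
  V =
[[1, 0, 0, 0],
 [1, -1, 1, 0],
 [1, 1, -1, 1],
 [-1, 1, 0, 0]]
  V a = (-4, 1, -5, 3)
Solving gives a = (-4, -1, 4, 4).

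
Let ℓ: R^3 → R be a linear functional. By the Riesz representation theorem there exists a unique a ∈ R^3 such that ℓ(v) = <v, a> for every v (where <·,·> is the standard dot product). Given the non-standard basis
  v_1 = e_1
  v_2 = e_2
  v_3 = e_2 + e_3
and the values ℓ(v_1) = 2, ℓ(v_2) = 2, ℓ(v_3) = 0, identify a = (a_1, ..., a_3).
a = (2, 2, -2)

Write a = (a_1, ..., a_3) in the standard basis. For each basis vector v_i, ℓ(v_i) = <v_i, a> is a linear equation in the a_j's. Collect the n equations into a matrix system V a = ℓ, where row i of V is v_i (expressed in the standard basis). Since V is invertible (lower-triangular with 1s on the diagonal, up to permutation), solve by back-substitution:
  V =
[[1, 0, 0],
 [0, 1, 0],
 [0, 1, 1]]
  V a = (2, 2, 0)
Solving gives a = (2, 2, -2).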